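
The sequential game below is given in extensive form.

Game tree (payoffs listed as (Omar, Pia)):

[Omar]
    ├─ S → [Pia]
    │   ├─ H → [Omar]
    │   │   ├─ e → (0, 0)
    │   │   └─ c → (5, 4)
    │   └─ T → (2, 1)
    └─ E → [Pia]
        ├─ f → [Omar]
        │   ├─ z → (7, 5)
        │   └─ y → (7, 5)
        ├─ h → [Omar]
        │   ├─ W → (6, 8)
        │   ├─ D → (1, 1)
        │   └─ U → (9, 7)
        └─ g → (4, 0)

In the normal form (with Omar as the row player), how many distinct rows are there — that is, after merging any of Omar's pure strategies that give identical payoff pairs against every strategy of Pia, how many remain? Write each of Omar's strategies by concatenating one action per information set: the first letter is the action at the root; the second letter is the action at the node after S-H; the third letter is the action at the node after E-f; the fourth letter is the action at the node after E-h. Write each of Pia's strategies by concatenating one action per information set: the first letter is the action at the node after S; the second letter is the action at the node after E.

Omar has 24 pure strategies: SezW, SezD, SezU, SeyW, SeyD, SeyU, SczW, SczD, SczU, ScyW, ScyD, ScyU, EezW, EezD, EezU, EeyW, EeyD, EeyU, EczW, EczD, EczU, EcyW, EcyD, EcyU. Columns: Hf, Hh, Hg, Tf, Th, Tg.
{SezW, SezD, SezU, SeyW, SeyD, SeyU} → row (0,0) (0,0) (0,0) (2,1) (2,1) (2,1)
{SczW, SczD, SczU, ScyW, ScyD, ScyU} → row (5,4) (5,4) (5,4) (2,1) (2,1) (2,1)
{EezW, EeyW, EczW, EcyW} → row (7,5) (6,8) (4,0) (7,5) (6,8) (4,0)
{EezD, EeyD, EczD, EcyD} → row (7,5) (1,1) (4,0) (7,5) (1,1) (4,0)
{EezU, EeyU, EczU, EcyU} → row (7,5) (9,7) (4,0) (7,5) (9,7) (4,0)
That's 5 distinct rows out of 24 strategies.

5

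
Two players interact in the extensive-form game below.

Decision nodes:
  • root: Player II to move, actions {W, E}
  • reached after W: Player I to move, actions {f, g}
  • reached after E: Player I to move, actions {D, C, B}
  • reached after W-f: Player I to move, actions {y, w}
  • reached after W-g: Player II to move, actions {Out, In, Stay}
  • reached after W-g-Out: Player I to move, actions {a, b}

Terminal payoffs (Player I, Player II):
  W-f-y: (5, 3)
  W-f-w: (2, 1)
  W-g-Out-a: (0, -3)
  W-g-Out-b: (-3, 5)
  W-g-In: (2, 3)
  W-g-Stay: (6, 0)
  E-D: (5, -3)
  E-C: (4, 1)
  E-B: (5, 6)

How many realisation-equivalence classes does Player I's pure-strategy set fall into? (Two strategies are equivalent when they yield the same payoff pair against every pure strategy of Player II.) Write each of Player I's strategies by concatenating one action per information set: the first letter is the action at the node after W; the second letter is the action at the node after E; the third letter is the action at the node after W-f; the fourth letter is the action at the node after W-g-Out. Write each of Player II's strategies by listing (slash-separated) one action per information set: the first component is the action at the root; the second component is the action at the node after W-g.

Player I has 24 pure strategies: fDya, fDyb, fDwa, fDwb, fCya, fCyb, fCwa, fCwb, fBya, fByb, fBwa, fBwb, gDya, gDyb, gDwa, gDwb, gCya, gCyb, gCwa, gCwb, gBya, gByb, gBwa, gBwb. Columns: W/Out, W/In, W/Stay, E/Out, E/In, E/Stay.
{fDya, fDyb} → row (5,3) (5,3) (5,3) (5,-3) (5,-3) (5,-3)
{fDwa, fDwb} → row (2,1) (2,1) (2,1) (5,-3) (5,-3) (5,-3)
{fCya, fCyb} → row (5,3) (5,3) (5,3) (4,1) (4,1) (4,1)
{fCwa, fCwb} → row (2,1) (2,1) (2,1) (4,1) (4,1) (4,1)
{fBya, fByb} → row (5,3) (5,3) (5,3) (5,6) (5,6) (5,6)
{fBwa, fBwb} → row (2,1) (2,1) (2,1) (5,6) (5,6) (5,6)
{gDya, gDwa} → row (0,-3) (2,3) (6,0) (5,-3) (5,-3) (5,-3)
{gDyb, gDwb} → row (-3,5) (2,3) (6,0) (5,-3) (5,-3) (5,-3)
{gCya, gCwa} → row (0,-3) (2,3) (6,0) (4,1) (4,1) (4,1)
{gCyb, gCwb} → row (-3,5) (2,3) (6,0) (4,1) (4,1) (4,1)
{gBya, gBwa} → row (0,-3) (2,3) (6,0) (5,6) (5,6) (5,6)
{gByb, gBwb} → row (-3,5) (2,3) (6,0) (5,6) (5,6) (5,6)
That's 12 distinct rows out of 24 strategies.

12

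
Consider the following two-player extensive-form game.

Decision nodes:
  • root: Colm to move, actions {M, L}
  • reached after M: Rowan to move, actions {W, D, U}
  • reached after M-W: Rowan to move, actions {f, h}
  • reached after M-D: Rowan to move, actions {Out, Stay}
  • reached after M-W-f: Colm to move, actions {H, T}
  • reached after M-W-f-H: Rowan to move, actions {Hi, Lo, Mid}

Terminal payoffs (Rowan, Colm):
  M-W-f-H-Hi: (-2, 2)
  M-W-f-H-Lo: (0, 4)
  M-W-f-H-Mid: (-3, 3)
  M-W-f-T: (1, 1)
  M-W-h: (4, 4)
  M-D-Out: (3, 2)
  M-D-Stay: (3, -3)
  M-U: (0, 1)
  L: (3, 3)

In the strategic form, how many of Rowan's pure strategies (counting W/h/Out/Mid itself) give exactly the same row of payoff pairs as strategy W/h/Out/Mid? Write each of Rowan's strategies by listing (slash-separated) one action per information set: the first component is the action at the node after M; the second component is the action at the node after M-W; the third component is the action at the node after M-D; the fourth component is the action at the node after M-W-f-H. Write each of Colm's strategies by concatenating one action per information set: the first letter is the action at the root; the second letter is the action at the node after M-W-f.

Row for W/h/Out/Mid (columns MH, MT, LH, LT): (4,4) (4,4) (3,3) (3,3).
Under W/h/Out/Mid, Rowan's choice at the node after M-D and at the node after M-W-f-H can never be reached regardless of what Colm does, so varying those choices leaves every outcome unchanged.
Holding the reachable choices fixed and varying the unreachable ones freely already gives 2 × 3 = 6 equivalent strategies.
No other strategy reproduces this row, so those 6 are the full class: W/h/Out/Hi, W/h/Out/Lo, W/h/Out/Mid, W/h/Stay/Hi, W/h/Stay/Lo, W/h/Stay/Mid.

6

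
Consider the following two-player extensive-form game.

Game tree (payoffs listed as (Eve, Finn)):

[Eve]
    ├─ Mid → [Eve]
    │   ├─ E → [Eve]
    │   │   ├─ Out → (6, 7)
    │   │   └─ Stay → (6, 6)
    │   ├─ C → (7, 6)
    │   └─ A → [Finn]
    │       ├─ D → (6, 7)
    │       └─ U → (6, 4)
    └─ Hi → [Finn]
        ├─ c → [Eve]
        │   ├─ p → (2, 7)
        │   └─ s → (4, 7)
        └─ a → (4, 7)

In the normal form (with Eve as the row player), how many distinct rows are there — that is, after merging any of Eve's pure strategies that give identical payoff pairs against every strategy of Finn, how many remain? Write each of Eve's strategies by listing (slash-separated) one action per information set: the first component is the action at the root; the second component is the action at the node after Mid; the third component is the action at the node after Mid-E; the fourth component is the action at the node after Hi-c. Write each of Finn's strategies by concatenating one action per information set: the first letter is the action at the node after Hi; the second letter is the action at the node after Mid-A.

6

Eve has 24 pure strategies: Mid/E/Out/p, Mid/E/Out/s, Mid/E/Stay/p, Mid/E/Stay/s, Mid/C/Out/p, Mid/C/Out/s, Mid/C/Stay/p, Mid/C/Stay/s, Mid/A/Out/p, Mid/A/Out/s, Mid/A/Stay/p, Mid/A/Stay/s, Hi/E/Out/p, Hi/E/Out/s, Hi/E/Stay/p, Hi/E/Stay/s, Hi/C/Out/p, Hi/C/Out/s, Hi/C/Stay/p, Hi/C/Stay/s, Hi/A/Out/p, Hi/A/Out/s, Hi/A/Stay/p, Hi/A/Stay/s. Columns: cD, cU, aD, aU.
{Mid/E/Out/p, Mid/E/Out/s} → row (6,7) (6,7) (6,7) (6,7)
{Mid/E/Stay/p, Mid/E/Stay/s} → row (6,6) (6,6) (6,6) (6,6)
{Mid/C/Out/p, Mid/C/Out/s, Mid/C/Stay/p, Mid/C/Stay/s} → row (7,6) (7,6) (7,6) (7,6)
{Mid/A/Out/p, Mid/A/Out/s, Mid/A/Stay/p, Mid/A/Stay/s} → row (6,7) (6,4) (6,7) (6,4)
{Hi/E/Out/p, Hi/E/Stay/p, Hi/C/Out/p, Hi/C/Stay/p, Hi/A/Out/p, Hi/A/Stay/p} → row (2,7) (2,7) (4,7) (4,7)
{Hi/E/Out/s, Hi/E/Stay/s, Hi/C/Out/s, Hi/C/Stay/s, Hi/A/Out/s, Hi/A/Stay/s} → row (4,7) (4,7) (4,7) (4,7)
That's 6 distinct rows out of 24 strategies.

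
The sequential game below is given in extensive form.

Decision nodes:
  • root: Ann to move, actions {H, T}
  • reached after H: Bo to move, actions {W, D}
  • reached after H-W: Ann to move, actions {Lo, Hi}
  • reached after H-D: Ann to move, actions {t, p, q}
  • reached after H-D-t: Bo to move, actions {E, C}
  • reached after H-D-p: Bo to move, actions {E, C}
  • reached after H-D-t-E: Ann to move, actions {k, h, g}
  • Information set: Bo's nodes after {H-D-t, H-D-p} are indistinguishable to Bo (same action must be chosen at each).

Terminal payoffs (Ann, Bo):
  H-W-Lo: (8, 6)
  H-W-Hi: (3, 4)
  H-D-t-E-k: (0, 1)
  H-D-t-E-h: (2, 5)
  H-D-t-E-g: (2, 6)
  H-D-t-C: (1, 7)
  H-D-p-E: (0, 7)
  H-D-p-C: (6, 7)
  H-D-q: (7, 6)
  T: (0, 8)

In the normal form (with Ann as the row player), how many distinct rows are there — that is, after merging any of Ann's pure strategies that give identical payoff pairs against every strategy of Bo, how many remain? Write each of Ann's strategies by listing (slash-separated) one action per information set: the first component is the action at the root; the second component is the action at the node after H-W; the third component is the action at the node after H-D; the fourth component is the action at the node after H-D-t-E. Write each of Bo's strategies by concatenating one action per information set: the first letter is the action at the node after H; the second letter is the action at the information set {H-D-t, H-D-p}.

11

Ann has 36 pure strategies: H/Lo/t/k, H/Lo/t/h, H/Lo/t/g, H/Lo/p/k, H/Lo/p/h, H/Lo/p/g, H/Lo/q/k, H/Lo/q/h, H/Lo/q/g, H/Hi/t/k, H/Hi/t/h, H/Hi/t/g, H/Hi/p/k, H/Hi/p/h, H/Hi/p/g, H/Hi/q/k, H/Hi/q/h, H/Hi/q/g, T/Lo/t/k, T/Lo/t/h, T/Lo/t/g, T/Lo/p/k, T/Lo/p/h, T/Lo/p/g, T/Lo/q/k, T/Lo/q/h, T/Lo/q/g, T/Hi/t/k, T/Hi/t/h, T/Hi/t/g, T/Hi/p/k, T/Hi/p/h, T/Hi/p/g, T/Hi/q/k, T/Hi/q/h, T/Hi/q/g. Columns: WE, WC, DE, DC.
{H/Lo/t/k} → row (8,6) (8,6) (0,1) (1,7)
{H/Lo/t/h} → row (8,6) (8,6) (2,5) (1,7)
{H/Lo/t/g} → row (8,6) (8,6) (2,6) (1,7)
{H/Lo/p/k, H/Lo/p/h, H/Lo/p/g} → row (8,6) (8,6) (0,7) (6,7)
{H/Lo/q/k, H/Lo/q/h, H/Lo/q/g} → row (8,6) (8,6) (7,6) (7,6)
{H/Hi/t/k} → row (3,4) (3,4) (0,1) (1,7)
{H/Hi/t/h} → row (3,4) (3,4) (2,5) (1,7)
{H/Hi/t/g} → row (3,4) (3,4) (2,6) (1,7)
{H/Hi/p/k, H/Hi/p/h, H/Hi/p/g} → row (3,4) (3,4) (0,7) (6,7)
{H/Hi/q/k, H/Hi/q/h, H/Hi/q/g} → row (3,4) (3,4) (7,6) (7,6)
{T/Lo/t/k, T/Lo/t/h, T/Lo/t/g, T/Lo/p/k, T/Lo/p/h, T/Lo/p/g, T/Lo/q/k, T/Lo/q/h, T/Lo/q/g, T/Hi/t/k, T/Hi/t/h, T/Hi/t/g, T/Hi/p/k, T/Hi/p/h, T/Hi/p/g, T/Hi/q/k, T/Hi/q/h, T/Hi/q/g} → row (0,8) (0,8) (0,8) (0,8)
That's 11 distinct rows out of 36 strategies.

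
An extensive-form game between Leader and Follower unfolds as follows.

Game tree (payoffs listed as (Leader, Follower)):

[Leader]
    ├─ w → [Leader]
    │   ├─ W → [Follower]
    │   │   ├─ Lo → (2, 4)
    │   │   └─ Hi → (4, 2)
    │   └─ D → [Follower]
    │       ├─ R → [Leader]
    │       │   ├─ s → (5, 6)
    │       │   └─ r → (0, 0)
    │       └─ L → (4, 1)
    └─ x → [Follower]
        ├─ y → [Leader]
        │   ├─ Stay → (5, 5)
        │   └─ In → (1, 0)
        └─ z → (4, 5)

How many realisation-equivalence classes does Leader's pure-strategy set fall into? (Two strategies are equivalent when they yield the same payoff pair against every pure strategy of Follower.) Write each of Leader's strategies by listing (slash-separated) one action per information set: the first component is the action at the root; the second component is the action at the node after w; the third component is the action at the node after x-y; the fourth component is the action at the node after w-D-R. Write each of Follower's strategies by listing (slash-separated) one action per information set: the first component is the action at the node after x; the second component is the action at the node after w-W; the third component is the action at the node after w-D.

Leader has 16 pure strategies: w/W/Stay/s, w/W/Stay/r, w/W/In/s, w/W/In/r, w/D/Stay/s, w/D/Stay/r, w/D/In/s, w/D/In/r, x/W/Stay/s, x/W/Stay/r, x/W/In/s, x/W/In/r, x/D/Stay/s, x/D/Stay/r, x/D/In/s, x/D/In/r. Columns: y/Lo/R, y/Lo/L, y/Hi/R, y/Hi/L, z/Lo/R, z/Lo/L, z/Hi/R, z/Hi/L.
{w/W/Stay/s, w/W/Stay/r, w/W/In/s, w/W/In/r} → row (2,4) (2,4) (4,2) (4,2) (2,4) (2,4) (4,2) (4,2)
{w/D/Stay/s, w/D/In/s} → row (5,6) (4,1) (5,6) (4,1) (5,6) (4,1) (5,6) (4,1)
{w/D/Stay/r, w/D/In/r} → row (0,0) (4,1) (0,0) (4,1) (0,0) (4,1) (0,0) (4,1)
{x/W/Stay/s, x/W/Stay/r, x/D/Stay/s, x/D/Stay/r} → row (5,5) (5,5) (5,5) (5,5) (4,5) (4,5) (4,5) (4,5)
{x/W/In/s, x/W/In/r, x/D/In/s, x/D/In/r} → row (1,0) (1,0) (1,0) (1,0) (4,5) (4,5) (4,5) (4,5)
That's 5 distinct rows out of 16 strategies.

5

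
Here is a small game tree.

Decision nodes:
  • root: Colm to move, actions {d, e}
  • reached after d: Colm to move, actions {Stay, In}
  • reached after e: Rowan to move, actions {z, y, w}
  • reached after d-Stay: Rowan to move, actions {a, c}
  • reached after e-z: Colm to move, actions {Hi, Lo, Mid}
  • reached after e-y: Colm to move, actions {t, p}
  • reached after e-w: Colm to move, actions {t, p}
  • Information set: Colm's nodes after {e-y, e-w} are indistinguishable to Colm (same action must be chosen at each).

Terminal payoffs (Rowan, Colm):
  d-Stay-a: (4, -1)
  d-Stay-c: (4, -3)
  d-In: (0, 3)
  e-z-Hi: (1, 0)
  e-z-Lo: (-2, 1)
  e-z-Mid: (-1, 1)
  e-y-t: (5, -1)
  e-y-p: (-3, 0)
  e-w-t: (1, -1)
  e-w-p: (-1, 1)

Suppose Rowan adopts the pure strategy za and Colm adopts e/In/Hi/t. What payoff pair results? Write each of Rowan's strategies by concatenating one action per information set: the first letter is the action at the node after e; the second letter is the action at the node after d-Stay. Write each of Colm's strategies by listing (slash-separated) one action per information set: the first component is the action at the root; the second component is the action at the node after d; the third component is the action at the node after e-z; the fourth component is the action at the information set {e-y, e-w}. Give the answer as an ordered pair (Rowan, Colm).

(1, 0)

Trace the play path from the root:
  Colm plays e
  Rowan plays z at [e]
  Colm plays Hi at [e-z]
→ terminal payoff (1, 0).
(Rowan's choice at the node after d-Stay is never reached on this path, so it doesn't affect the outcome.)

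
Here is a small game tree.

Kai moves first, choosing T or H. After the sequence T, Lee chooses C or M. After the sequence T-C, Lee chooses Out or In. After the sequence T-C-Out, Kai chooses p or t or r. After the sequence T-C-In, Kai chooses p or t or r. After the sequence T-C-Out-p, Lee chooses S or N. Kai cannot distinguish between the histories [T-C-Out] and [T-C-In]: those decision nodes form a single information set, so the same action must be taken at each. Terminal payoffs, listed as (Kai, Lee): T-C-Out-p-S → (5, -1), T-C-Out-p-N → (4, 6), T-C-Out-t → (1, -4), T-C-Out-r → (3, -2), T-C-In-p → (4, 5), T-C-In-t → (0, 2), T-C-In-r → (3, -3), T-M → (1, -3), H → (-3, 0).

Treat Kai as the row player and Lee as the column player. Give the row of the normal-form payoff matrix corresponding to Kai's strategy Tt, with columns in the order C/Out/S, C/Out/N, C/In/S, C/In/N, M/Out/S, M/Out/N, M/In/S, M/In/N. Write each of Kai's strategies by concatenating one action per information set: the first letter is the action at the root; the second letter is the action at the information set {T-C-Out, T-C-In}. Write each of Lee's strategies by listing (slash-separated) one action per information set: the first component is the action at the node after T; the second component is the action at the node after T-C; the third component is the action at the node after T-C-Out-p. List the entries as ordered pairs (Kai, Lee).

(1,-4) (1,-4) (0,2) (0,2) (1,-3) (1,-3) (1,-3) (1,-3)

vs C/Out/S: Kai plays T → Lee plays C at [T] → Lee plays Out at [T-C] → Kai plays t at [T-C-Out] → (1, -4)
vs C/Out/N: Kai plays T → Lee plays C at [T] → Lee plays Out at [T-C] → Kai plays t at [T-C-Out] → (1, -4)
vs C/In/S: Kai plays T → Lee plays C at [T] → Lee plays In at [T-C] → Kai plays t at [T-C-In] → (0, 2)
vs C/In/N: Kai plays T → Lee plays C at [T] → Lee plays In at [T-C] → Kai plays t at [T-C-In] → (0, 2)
vs M/Out/S: Kai plays T → Lee plays M at [T] → (1, -3)
vs M/Out/N: Kai plays T → Lee plays M at [T] → (1, -3)
vs M/In/S: Kai plays T → Lee plays M at [T] → (1, -3)
vs M/In/N: Kai plays T → Lee plays M at [T] → (1, -3)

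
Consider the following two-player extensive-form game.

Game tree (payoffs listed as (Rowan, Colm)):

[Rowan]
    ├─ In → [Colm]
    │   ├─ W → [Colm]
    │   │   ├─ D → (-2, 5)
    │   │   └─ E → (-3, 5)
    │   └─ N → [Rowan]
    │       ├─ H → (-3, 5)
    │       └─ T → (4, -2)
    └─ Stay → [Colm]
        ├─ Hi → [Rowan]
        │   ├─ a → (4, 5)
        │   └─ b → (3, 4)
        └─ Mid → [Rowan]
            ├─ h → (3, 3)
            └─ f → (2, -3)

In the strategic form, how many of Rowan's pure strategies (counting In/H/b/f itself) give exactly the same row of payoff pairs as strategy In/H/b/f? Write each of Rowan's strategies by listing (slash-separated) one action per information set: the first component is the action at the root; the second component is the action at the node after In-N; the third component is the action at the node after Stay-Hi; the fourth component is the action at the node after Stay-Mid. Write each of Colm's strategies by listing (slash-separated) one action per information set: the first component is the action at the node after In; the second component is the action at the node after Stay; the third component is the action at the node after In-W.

Row for In/H/b/f (columns W/Hi/D, W/Hi/E, W/Mid/D, W/Mid/E, N/Hi/D, N/Hi/E, N/Mid/D, N/Mid/E): (-2,5) (-3,5) (-2,5) (-3,5) (-3,5) (-3,5) (-3,5) (-3,5).
Under In/H/b/f, Rowan's choice at the node after Stay-Hi and at the node after Stay-Mid can never be reached regardless of what Colm does, so varying those choices leaves every outcome unchanged.
Holding the reachable choices fixed and varying the unreachable ones freely already gives 2 × 2 = 4 equivalent strategies.
No other strategy reproduces this row, so those 4 are the full class: In/H/a/h, In/H/a/f, In/H/b/h, In/H/b/f.

4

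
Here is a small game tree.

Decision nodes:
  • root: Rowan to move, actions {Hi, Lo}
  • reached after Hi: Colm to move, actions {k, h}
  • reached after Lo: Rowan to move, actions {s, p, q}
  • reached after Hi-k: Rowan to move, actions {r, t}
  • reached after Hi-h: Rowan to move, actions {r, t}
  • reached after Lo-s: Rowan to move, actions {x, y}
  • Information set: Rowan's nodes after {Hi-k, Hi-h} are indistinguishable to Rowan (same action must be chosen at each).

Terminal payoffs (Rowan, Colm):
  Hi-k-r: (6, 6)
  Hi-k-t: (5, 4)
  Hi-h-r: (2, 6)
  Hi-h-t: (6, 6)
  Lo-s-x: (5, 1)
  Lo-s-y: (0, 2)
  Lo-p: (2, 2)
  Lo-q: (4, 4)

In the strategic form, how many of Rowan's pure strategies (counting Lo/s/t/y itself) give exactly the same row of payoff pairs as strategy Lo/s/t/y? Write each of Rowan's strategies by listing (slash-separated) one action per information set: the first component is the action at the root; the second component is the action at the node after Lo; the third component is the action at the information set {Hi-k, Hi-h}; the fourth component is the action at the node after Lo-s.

2

Row for Lo/s/t/y (columns k, h): (0,2) (0,2).
Under Lo/s/t/y, Rowan's choice at the information set {Hi-k, Hi-h} can never be reached regardless of what Colm does, so varying those choices leaves every outcome unchanged.
Holding the reachable choices fixed and varying the unreachable one freely already gives 2 equivalent strategies.
No other strategy reproduces this row, so those 2 are the full class: Lo/s/r/y, Lo/s/t/y.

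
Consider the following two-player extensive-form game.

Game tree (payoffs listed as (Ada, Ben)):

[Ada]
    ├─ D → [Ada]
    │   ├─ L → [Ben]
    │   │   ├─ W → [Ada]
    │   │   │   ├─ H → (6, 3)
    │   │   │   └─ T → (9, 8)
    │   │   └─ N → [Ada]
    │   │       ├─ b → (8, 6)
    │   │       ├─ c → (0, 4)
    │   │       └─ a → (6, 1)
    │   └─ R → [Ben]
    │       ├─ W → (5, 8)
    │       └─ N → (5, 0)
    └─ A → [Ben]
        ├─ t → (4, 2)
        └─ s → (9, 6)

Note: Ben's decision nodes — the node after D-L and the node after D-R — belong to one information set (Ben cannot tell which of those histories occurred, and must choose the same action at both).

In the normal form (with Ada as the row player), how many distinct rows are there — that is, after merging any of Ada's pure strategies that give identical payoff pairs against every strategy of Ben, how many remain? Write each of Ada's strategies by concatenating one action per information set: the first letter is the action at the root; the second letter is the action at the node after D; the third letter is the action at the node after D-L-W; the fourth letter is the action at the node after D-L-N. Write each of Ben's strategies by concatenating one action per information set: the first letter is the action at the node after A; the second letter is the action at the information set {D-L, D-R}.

8

Ada has 24 pure strategies: DLHb, DLHc, DLHa, DLTb, DLTc, DLTa, DRHb, DRHc, DRHa, DRTb, DRTc, DRTa, ALHb, ALHc, ALHa, ALTb, ALTc, ALTa, ARHb, ARHc, ARHa, ARTb, ARTc, ARTa. Columns: tW, tN, sW, sN.
{DLHb} → row (6,3) (8,6) (6,3) (8,6)
{DLHc} → row (6,3) (0,4) (6,3) (0,4)
{DLHa} → row (6,3) (6,1) (6,3) (6,1)
{DLTb} → row (9,8) (8,6) (9,8) (8,6)
{DLTc} → row (9,8) (0,4) (9,8) (0,4)
{DLTa} → row (9,8) (6,1) (9,8) (6,1)
{DRHb, DRHc, DRHa, DRTb, DRTc, DRTa} → row (5,8) (5,0) (5,8) (5,0)
{ALHb, ALHc, ALHa, ALTb, ALTc, ALTa, ARHb, ARHc, ARHa, ARTb, ARTc, ARTa} → row (4,2) (4,2) (9,6) (9,6)
That's 8 distinct rows out of 24 strategies.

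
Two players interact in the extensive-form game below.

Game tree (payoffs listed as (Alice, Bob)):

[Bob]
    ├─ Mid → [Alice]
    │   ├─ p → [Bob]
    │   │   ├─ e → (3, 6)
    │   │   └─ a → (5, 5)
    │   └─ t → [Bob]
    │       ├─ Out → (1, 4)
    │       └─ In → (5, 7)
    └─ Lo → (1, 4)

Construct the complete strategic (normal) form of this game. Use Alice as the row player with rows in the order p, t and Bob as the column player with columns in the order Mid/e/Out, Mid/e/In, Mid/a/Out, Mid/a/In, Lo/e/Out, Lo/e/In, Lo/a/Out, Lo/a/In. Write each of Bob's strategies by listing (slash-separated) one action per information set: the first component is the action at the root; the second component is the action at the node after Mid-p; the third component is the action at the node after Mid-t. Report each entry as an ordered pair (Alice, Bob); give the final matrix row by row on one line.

p: (3,6) (3,6) (5,5) (5,5) (1,4) (1,4) (1,4) (1,4) | t: (1,4) (5,7) (1,4) (5,7) (1,4) (1,4) (1,4) (1,4)

Row p: Mid/e/Out→(3,6), Mid/e/In→(3,6), Mid/a/Out→(5,5), Mid/a/In→(5,5), Lo/e/Out→(1,4), Lo/e/In→(1,4), Lo/a/Out→(1,4), Lo/a/In→(1,4)
Row t: Mid/e/Out→(1,4), Mid/e/In→(5,7), Mid/a/Out→(1,4), Mid/a/In→(5,7), Lo/e/Out→(1,4), Lo/e/In→(1,4), Lo/a/Out→(1,4), Lo/a/In→(1,4)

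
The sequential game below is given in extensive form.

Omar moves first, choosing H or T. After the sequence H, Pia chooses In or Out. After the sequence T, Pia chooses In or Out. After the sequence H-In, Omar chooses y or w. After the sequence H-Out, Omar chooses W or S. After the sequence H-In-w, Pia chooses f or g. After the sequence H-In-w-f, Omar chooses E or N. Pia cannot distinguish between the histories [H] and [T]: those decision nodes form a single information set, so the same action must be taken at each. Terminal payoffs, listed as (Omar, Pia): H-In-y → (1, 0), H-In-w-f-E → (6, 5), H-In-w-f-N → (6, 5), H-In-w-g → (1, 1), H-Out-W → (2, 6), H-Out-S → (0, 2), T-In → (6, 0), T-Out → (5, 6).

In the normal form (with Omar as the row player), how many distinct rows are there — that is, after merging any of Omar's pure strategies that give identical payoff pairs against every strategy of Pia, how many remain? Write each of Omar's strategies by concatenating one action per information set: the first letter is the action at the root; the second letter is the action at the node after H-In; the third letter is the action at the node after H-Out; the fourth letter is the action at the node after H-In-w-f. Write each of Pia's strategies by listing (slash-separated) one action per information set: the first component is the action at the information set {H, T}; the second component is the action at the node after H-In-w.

Omar has 16 pure strategies: HyWE, HyWN, HySE, HySN, HwWE, HwWN, HwSE, HwSN, TyWE, TyWN, TySE, TySN, TwWE, TwWN, TwSE, TwSN. Columns: In/f, In/g, Out/f, Out/g.
{HyWE, HyWN} → row (1,0) (1,0) (2,6) (2,6)
{HySE, HySN} → row (1,0) (1,0) (0,2) (0,2)
{HwWE, HwWN} → row (6,5) (1,1) (2,6) (2,6)
{HwSE, HwSN} → row (6,5) (1,1) (0,2) (0,2)
{TyWE, TyWN, TySE, TySN, TwWE, TwWN, TwSE, TwSN} → row (6,0) (6,0) (5,6) (5,6)
That's 5 distinct rows out of 16 strategies.

5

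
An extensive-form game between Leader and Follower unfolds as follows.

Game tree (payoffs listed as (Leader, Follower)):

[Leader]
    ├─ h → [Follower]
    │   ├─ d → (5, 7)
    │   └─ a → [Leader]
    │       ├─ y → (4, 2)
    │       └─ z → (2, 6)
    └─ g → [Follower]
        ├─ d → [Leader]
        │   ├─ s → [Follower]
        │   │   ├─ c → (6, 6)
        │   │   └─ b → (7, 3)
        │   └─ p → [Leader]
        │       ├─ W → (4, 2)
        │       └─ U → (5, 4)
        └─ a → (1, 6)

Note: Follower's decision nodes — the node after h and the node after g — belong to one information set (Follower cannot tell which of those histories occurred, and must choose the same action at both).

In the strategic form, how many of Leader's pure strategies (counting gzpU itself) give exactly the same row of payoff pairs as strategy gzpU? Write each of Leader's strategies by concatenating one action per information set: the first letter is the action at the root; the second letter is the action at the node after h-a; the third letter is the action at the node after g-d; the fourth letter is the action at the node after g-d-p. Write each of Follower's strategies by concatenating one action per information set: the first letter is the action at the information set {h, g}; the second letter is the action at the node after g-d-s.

2

Row for gzpU (columns dc, db, ac, ab): (5,4) (5,4) (1,6) (1,6).
Under gzpU, Leader's choice at the node after h-a can never be reached regardless of what Follower does, so varying those choices leaves every outcome unchanged.
Holding the reachable choices fixed and varying the unreachable one freely already gives 2 equivalent strategies.
No other strategy reproduces this row, so those 2 are the full class: gypU, gzpU.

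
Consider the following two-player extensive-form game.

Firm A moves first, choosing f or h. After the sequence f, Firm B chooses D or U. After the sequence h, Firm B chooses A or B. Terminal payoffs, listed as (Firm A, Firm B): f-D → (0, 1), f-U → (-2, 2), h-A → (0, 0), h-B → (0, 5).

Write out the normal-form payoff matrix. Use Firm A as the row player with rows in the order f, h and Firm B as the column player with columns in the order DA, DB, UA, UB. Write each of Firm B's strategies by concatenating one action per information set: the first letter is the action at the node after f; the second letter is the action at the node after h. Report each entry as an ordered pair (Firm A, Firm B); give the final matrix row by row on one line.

f: (0,1) (0,1) (-2,2) (-2,2) | h: (0,0) (0,5) (0,0) (0,5)

Row f: DA→(0,1), DB→(0,1), UA→(-2,2), UB→(-2,2)
Row h: DA→(0,0), DB→(0,5), UA→(0,0), UB→(0,5)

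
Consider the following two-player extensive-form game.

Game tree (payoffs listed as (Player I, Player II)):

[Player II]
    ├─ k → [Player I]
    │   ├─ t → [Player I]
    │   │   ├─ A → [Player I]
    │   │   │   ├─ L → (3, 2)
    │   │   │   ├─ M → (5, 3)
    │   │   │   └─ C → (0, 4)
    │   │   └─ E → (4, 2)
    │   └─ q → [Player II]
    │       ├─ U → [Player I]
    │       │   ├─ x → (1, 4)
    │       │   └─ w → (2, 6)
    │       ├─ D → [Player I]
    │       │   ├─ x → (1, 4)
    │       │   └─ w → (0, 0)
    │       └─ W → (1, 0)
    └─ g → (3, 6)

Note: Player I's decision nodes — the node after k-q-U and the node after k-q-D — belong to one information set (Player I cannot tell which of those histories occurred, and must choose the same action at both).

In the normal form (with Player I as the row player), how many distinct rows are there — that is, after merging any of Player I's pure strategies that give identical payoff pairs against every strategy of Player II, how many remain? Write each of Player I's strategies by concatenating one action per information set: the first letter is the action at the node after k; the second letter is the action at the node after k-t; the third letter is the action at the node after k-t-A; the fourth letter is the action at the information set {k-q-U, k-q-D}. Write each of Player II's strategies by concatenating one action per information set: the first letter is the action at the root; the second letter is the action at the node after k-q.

6

Player I has 24 pure strategies: tALx, tALw, tAMx, tAMw, tACx, tACw, tELx, tELw, tEMx, tEMw, tECx, tECw, qALx, qALw, qAMx, qAMw, qACx, qACw, qELx, qELw, qEMx, qEMw, qECx, qECw. Columns: kU, kD, kW, gU, gD, gW.
{tALx, tALw} → row (3,2) (3,2) (3,2) (3,6) (3,6) (3,6)
{tAMx, tAMw} → row (5,3) (5,3) (5,3) (3,6) (3,6) (3,6)
{tACx, tACw} → row (0,4) (0,4) (0,4) (3,6) (3,6) (3,6)
{tELx, tELw, tEMx, tEMw, tECx, tECw} → row (4,2) (4,2) (4,2) (3,6) (3,6) (3,6)
{qALx, qAMx, qACx, qELx, qEMx, qECx} → row (1,4) (1,4) (1,0) (3,6) (3,6) (3,6)
{qALw, qAMw, qACw, qELw, qEMw, qECw} → row (2,6) (0,0) (1,0) (3,6) (3,6) (3,6)
That's 6 distinct rows out of 24 strategies.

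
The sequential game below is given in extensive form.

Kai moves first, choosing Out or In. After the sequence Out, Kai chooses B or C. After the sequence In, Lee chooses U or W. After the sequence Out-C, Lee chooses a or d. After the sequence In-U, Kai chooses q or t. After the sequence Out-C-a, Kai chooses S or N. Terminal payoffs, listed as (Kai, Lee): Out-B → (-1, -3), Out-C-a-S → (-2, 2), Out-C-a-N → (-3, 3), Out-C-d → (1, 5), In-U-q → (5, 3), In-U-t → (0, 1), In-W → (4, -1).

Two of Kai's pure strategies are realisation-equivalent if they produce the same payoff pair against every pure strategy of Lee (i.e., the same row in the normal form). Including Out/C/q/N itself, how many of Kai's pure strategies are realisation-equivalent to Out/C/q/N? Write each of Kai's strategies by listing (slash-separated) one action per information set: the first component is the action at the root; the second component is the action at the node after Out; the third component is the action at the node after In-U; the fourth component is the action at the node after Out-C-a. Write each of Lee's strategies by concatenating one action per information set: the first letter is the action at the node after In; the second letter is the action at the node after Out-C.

2

Row for Out/C/q/N (columns Ua, Ud, Wa, Wd): (-3,3) (1,5) (-3,3) (1,5).
Under Out/C/q/N, Kai's choice at the node after In-U can never be reached regardless of what Lee does, so varying those choices leaves every outcome unchanged.
Holding the reachable choices fixed and varying the unreachable one freely already gives 2 equivalent strategies.
No other strategy reproduces this row, so those 2 are the full class: Out/C/q/N, Out/C/t/N.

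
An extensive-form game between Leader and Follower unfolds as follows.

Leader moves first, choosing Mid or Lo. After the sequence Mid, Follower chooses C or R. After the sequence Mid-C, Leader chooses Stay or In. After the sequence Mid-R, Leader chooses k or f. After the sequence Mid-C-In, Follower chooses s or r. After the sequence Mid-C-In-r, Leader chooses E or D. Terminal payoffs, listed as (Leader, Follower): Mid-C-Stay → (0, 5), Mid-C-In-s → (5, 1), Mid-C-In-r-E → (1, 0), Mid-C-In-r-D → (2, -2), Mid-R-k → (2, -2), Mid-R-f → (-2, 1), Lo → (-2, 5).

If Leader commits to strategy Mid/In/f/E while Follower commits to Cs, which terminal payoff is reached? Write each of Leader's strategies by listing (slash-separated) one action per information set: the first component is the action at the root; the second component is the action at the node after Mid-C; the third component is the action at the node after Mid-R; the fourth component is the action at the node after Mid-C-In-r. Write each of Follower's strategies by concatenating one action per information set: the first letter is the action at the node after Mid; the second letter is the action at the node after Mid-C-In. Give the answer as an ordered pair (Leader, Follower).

(5, 1)

Trace the play path from the root:
  Leader plays Mid
  Follower plays C at [Mid]
  Leader plays In at [Mid-C]
  Follower plays s at [Mid-C-In]
→ terminal payoff (5, 1).
(Leader's choice at the node after Mid-R is never reached on this path, so it doesn't affect the outcome.)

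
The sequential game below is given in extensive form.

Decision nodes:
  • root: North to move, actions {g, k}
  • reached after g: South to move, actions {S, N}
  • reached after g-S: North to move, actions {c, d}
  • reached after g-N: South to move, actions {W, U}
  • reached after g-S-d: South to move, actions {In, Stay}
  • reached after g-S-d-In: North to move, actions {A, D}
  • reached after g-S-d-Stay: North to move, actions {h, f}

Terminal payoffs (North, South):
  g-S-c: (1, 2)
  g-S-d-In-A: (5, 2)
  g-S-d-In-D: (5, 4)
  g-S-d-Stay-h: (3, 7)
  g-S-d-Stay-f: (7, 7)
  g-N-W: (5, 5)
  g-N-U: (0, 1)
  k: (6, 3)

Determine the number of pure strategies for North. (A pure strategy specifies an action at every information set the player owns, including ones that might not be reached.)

North owns the root with actions {g, k} — two choices.
North owns the node after g-S with actions {c, d} — two choices.
North owns the node after g-S-d-In with actions {A, D} — two choices.
North owns the node after g-S-d-Stay with actions {h, f} — two choices.
A pure strategy fixes one action at each information set independently, so the count is the product 2 × 2 × 2 × 2 = 16.
(For reference, South has 8 pure strategies, giving a 16×8 normal-form matrix.)

16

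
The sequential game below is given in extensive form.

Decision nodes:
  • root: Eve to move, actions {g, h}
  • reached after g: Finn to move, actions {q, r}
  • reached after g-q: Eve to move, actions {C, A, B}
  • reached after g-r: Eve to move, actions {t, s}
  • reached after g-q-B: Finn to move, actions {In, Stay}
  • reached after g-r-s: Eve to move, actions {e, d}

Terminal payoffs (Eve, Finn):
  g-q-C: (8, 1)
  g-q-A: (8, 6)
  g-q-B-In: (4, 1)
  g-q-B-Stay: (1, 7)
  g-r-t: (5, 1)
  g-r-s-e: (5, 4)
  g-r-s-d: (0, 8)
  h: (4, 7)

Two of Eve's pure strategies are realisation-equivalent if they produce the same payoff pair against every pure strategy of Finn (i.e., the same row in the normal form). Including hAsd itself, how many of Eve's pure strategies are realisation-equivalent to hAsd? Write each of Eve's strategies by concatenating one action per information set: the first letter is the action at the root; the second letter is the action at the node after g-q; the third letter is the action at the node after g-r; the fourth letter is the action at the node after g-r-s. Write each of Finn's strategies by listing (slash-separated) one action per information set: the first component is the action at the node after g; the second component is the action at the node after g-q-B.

Row for hAsd (columns q/In, q/Stay, r/In, r/Stay): (4,7) (4,7) (4,7) (4,7).
Under hAsd, Eve's choice at the node after g-q and at the node after g-r and at the node after g-r-s can never be reached regardless of what Finn does, so varying those choices leaves every outcome unchanged.
Holding the reachable choices fixed and varying the unreachable ones freely already gives 3 × 2 × 2 = 12 equivalent strategies.
No other strategy reproduces this row, so those 12 are the full class: hCte, hCtd, hCse, hCsd, hAte, hAtd, hAse, hAsd, hBte, hBtd, hBse, hBsd.

12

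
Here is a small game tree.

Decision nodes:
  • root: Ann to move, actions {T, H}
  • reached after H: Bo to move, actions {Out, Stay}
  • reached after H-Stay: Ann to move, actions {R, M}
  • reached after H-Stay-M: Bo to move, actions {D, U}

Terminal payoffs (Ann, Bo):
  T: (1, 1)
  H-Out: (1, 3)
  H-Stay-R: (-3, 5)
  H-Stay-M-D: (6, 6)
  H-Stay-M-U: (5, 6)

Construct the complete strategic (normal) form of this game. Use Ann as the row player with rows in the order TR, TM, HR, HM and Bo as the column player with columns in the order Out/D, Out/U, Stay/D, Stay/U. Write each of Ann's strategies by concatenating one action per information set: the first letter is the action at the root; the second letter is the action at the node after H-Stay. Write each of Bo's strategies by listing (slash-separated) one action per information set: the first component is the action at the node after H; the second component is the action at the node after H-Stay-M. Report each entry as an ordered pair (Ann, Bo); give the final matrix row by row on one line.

        Out/D    Out/U   Stay/D   Stay/U
  TR    (1,1)    (1,1)    (1,1)    (1,1)
  TM    (1,1)    (1,1)    (1,1)    (1,1)
  HR    (1,3)    (1,3)   (-3,5)   (-3,5)
  HM    (1,3)    (1,3)    (6,6)    (5,6)

TR: (1,1) (1,1) (1,1) (1,1) | TM: (1,1) (1,1) (1,1) (1,1) | HR: (1,3) (1,3) (-3,5) (-3,5) | HM: (1,3) (1,3) (6,6) (5,6)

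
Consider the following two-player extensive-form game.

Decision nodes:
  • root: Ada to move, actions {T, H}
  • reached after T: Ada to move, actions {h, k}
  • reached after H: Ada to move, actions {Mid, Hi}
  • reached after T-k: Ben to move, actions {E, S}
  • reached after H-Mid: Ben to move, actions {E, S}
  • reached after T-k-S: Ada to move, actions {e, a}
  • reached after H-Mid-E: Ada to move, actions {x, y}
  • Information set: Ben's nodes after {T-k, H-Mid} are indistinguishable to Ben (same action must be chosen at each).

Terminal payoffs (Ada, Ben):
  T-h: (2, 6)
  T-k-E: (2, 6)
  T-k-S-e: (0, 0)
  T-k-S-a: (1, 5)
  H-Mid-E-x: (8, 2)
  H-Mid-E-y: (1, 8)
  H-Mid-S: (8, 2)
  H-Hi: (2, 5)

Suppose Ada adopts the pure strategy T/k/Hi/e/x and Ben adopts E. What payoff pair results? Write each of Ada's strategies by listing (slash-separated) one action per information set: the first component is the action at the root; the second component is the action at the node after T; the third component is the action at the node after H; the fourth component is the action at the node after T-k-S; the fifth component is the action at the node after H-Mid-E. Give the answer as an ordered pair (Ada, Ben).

(2, 6)

Trace the play path from the root:
  Ada plays T
  Ada plays k at [T]
  Ben plays E at [T-k]
→ terminal payoff (2, 6).
(Ada's choice at the node after H is never reached on this path, so it doesn't affect the outcome.)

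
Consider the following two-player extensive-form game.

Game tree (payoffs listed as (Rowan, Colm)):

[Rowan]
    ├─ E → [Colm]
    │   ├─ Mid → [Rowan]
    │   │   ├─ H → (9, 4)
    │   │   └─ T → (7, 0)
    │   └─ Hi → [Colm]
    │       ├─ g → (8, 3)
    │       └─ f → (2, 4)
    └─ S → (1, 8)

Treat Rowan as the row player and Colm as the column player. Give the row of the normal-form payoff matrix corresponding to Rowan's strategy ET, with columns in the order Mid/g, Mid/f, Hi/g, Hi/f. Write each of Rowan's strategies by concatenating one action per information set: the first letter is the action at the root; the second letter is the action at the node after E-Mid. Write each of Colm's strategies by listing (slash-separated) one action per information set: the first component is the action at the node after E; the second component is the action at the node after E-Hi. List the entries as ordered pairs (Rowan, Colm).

(7,0) (7,0) (8,3) (2,4)

vs Mid/g: Rowan plays E → Colm plays Mid at [E] → Rowan plays T at [E-Mid] → (7, 0)
vs Mid/f: Rowan plays E → Colm plays Mid at [E] → Rowan plays T at [E-Mid] → (7, 0)
vs Hi/g: Rowan plays E → Colm plays Hi at [E] → Colm plays g at [E-Hi] → (8, 3)
vs Hi/f: Rowan plays E → Colm plays Hi at [E] → Colm plays f at [E-Hi] → (2, 4)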